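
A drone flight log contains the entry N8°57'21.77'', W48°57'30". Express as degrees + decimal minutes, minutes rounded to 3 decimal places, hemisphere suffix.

φ: 57 + 21.77/60 = 57.36283′
Lon: seconds/60 = 0.50000; minutes = 57 + 0.50000 = 57.50000

8° 57.363′ N, 48° 57.500′ W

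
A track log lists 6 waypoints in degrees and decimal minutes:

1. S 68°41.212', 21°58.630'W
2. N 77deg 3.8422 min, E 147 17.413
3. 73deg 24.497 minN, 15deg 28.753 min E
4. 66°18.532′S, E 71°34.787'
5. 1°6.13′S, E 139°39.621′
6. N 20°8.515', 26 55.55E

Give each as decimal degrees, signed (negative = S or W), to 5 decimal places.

1. -68.68687, -21.97717
2. 77.06404, 147.29022
3. 73.40828, 15.47922
4. -66.30887, 71.57978
5. -1.10217, 139.66035
6. 20.14192, 26.92583

Point 1:
  Lat: 68 + 41.212/60 = 68.686867
  S → negative
  Lon: 21 + 58.63/60 = 21.977167
  hemisphere W, so the sign is −
Point 2:
  φ: 77 + 3.8422/60 = 77.064037
  N → positive
  Longitude: 147 + 17.413/60 = 147.290217
  E → positive
Point 3:
  φ: 73 + 24.497/60 = 73.408283
  N ⇒ keep positive
  Lon: 15 + 28.753/60 = 15.479217
  E ⇒ keep positive
Point 4:
  Lat: 66 + 18.532/60 = 66.308867
  S → negative
  Lon: 34.787′ = 0.579783°; total 71.579783
  E ⇒ keep positive
Point 5:
  φ: 1 + 6.13/60 = 1.102167
  hemisphere S, so the sign is −
  Lon: 39.621′ = 0.660350°; total 139.660350
  E → positive
Point 6:
  Lat: 8.515′ = 0.141917°; total 20.141917
  N ⇒ keep positive
  Longitude: 55.55′ = 0.925833°; total 26.925833
  E ⇒ keep positive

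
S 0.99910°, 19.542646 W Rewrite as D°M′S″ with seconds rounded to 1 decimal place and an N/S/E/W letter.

0°59′56.8″ S, 19°32′33.5″ W

Lat: 0.999100 × 60 = 59.94600′ → 59′, remainder × 60 = 56.760″
Longitude: whole degrees 19; 32.55876′ → 32′ and 33.526″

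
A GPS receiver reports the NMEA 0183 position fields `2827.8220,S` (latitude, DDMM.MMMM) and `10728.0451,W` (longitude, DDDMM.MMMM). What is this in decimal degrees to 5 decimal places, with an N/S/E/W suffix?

28.46370° S, 107.46742° W

Lat: split at 2 digits → 28° and 27.822′; 28 + 27.822/60 = 28.463700
λ: split at 3 digits → 107° and 28.0451′; 107 + 28.0451/60 = 107.467418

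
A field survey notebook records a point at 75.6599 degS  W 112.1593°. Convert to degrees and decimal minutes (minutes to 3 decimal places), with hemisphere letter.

75° 39.594′ S, 112° 9.558′ W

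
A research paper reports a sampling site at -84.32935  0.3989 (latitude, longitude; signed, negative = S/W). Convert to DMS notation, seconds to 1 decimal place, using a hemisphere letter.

84°19′45.7″ S, 0°23′56.0″ E

Latitude is negative → S; |value| = 84.329350
φ: whole degrees 84; 19.76100′ → 19′ and 45.660″
Longitude: 0.398900° → 23.93400′; 0.93400 × 60 = 56.040″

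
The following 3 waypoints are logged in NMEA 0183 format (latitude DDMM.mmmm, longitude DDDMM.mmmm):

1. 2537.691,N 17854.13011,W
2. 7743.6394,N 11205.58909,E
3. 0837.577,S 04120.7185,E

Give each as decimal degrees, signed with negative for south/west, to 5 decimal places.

1. 25.62818, -178.90217
2. 77.72732, 112.09315
3. -8.62628, 41.34531

Point 1:
  φ: degrees = first 2 digits = 25, minutes = 37.691; 25 + 37.691/60 = 25.628183
  N → positive
  Lon: split at 3 digits → 178° and 54.13011′; 178 + 54.13011/60 = 178.902169
  W → negative
Point 2:
  Lat: degrees = first 2 digits = 77, minutes = 43.6394; 77 + 43.6394/60 = 77.727323
  N → positive
  Lon: split at 3 digits → 112° and 5.58909′; 112 + 5.58909/60 = 112.093152
  E → positive
Point 3:
  Latitude: split at 2 digits → 08° and 37.577′; 8 + 37.577/60 = 8.626283
  S ⇒ negate
  Lon: degrees = first 3 digits = 41, minutes = 20.7185; 41 + 20.7185/60 = 41.345308
  E ⇒ keep positive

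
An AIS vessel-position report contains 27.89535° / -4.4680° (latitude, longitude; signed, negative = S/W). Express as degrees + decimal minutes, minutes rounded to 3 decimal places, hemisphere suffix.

Latitude: fractional part 0.895350 → 53.72100 minutes
Longitude is negative → W; |value| = 4.468000
Lon: fractional part 0.468000 → 28.08000 minutes

27° 53.721′ N, 4° 28.080′ W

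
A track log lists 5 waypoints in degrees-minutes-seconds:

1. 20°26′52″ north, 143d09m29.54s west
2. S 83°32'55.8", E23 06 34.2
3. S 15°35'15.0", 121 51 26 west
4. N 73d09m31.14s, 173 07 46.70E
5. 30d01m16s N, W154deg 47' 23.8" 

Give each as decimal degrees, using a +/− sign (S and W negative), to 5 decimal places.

1. 20.44778, -143.15821
2. -83.54883, 23.10950
3. -15.58750, -121.85722
4. 73.15865, 173.12964
5. 30.02111, -154.78994

Point 1:
  Lat: 20° + 26/60 + 52/3600 = 20 + 0.433333 + 0.014444 = 20.447778
  N → positive
  λ: 143° + 9/60 + 29.54/3600 = 143 + 0.150000 + 0.008206 = 143.158206
  hemisphere W, so the sign is −
Point 2:
  Lat: 83 + 32/60 + 55.8/3600 = 83.548833
  S ⇒ negate
  Lon: 6′ + 34.2″ = 6.57000′; 23 + 6.57000/60 = 23.109500
  E → positive
Point 3:
  Lat: 35′ + 15″ = 35.25000′; 15 + 35.25000/60 = 15.587500
  S → negative
  Lon: 121° + 51/60 + 26/3600 = 121 + 0.850000 + 0.007222 = 121.857222
  W ⇒ negate
Point 4:
  φ: 73 + 9/60 + 31.14/3600 = 73.158650
  N ⇒ keep positive
  λ: 7′ + 46.7″ = 7.77833′; 173 + 7.77833/60 = 173.129639
  E → positive
Point 5:
  Lat: 30 + 1/60 + 16/3600 = 30.021111
  N → positive
  Longitude: 47′ + 23.8″ = 47.39667′; 154 + 47.39667/60 = 154.789944
  W ⇒ negate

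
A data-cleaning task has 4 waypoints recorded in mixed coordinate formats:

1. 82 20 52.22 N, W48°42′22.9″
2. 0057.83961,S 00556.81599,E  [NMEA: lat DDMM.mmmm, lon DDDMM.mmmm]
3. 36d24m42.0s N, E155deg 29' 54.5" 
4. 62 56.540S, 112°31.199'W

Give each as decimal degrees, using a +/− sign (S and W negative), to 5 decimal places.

1. 82.34784, -48.70636
2. -0.96399, 5.94693
3. 36.41167, 155.49847
4. -62.94233, -112.51998

Point 1:
  Latitude: 82 + 20/60 + 52.22/3600 = 82.347839
  N ⇒ keep positive
  λ: 48° + 42/60 + 22.9/3600 = 48 + 0.700000 + 0.006361 = 48.706361
  W → negative
Point 2:
  Latitude: split at 2 digits → 00° and 57.83961′; 0 + 57.83961/60 = 0.963994
  S ⇒ negate
  Longitude: degrees = first 3 digits = 5, minutes = 56.81599; 5 + 56.81599/60 = 5.946933
  E → positive
Point 3:
  Lat: 36 + 24/60 + 42/3600 = 36.411667
  N → positive
  Longitude: 29′ + 54.5″ = 29.90833′; 155 + 29.90833/60 = 155.498472
  E ⇒ keep positive
Point 4:
  Latitude: 56.54′ = 0.942333°; total 62.942333
  S → negative
  λ: 112 + 31.199/60 = 112.519983
  hemisphere W, so the sign is −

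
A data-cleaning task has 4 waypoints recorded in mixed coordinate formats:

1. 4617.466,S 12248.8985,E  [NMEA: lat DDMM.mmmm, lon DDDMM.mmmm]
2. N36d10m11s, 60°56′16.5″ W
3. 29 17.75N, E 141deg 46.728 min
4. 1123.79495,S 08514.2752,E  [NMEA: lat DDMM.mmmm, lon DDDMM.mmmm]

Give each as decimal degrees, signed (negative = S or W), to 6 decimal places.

Point 1:
  φ: split at 2 digits → 46° and 17.466′; 46 + 17.466/60 = 46.2911000
  S → negative
  Longitude: degrees = first 3 digits = 122, minutes = 48.8985; 122 + 48.8985/60 = 122.8149750
  E ⇒ keep positive
Point 2:
  Latitude: 10′ + 11″ = 10.18333′; 36 + 10.18333/60 = 36.1697222
  N ⇒ keep positive
  Longitude: 60 + 56/60 + 16.5/3600 = 60.9379167
  W → negative
Point 3:
  Latitude: 17.75′ = 0.295833°; total 29.2958333
  N ⇒ keep positive
  λ: 141 + 46.728/60 = 141.7788000
  E → positive
Point 4:
  Latitude: degrees = first 2 digits = 11, minutes = 23.79495; 11 + 23.79495/60 = 11.3965825
  hemisphere S, so the sign is −
  Lon: split at 3 digits → 085° and 14.2752′; 85 + 14.2752/60 = 85.2379200
  E → positive

1. -46.291100, 122.814975
2. 36.169722, -60.937917
3. 29.295833, 141.778800
4. -11.396583, 85.237920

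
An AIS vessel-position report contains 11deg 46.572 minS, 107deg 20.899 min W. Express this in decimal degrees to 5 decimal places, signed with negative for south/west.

φ: 46.572′ = 0.776200°; total 11.776200
S ⇒ negate
Longitude: 20.899′ = 0.348317°; total 107.348317
hemisphere W, so the sign is −

-11.77620, -107.34832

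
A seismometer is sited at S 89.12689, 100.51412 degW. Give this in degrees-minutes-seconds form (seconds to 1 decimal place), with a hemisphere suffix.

φ: 0.126890° → 7.61340′; 0.61340 × 60 = 36.804″
Lon: 0.514120° → 30.84720′; 0.84720 × 60 = 50.832″

89°07′36.8″ S, 100°30′50.8″ W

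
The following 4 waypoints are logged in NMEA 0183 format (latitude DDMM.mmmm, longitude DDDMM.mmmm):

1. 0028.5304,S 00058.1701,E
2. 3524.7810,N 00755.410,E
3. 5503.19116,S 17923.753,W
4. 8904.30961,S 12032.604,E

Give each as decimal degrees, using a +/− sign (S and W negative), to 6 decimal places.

Point 1:
  Lat: split at 2 digits → 00° and 28.5304′; 0 + 28.5304/60 = 0.4755067
  S ⇒ negate
  Longitude: degrees = first 3 digits = 0, minutes = 58.1701; 0 + 58.1701/60 = 0.9695017
  E ⇒ keep positive
Point 2:
  Latitude: degrees = first 2 digits = 35, minutes = 24.781; 35 + 24.781/60 = 35.4130167
  N → positive
  λ: split at 3 digits → 007° and 55.41′; 7 + 55.41/60 = 7.9235000
  E ⇒ keep positive
Point 3:
  φ: degrees = first 2 digits = 55, minutes = 3.19116; 55 + 3.19116/60 = 55.0531860
  S → negative
  λ: degrees = first 3 digits = 179, minutes = 23.753; 179 + 23.753/60 = 179.3958833
  W ⇒ negate
Point 4:
  Lat: degrees = first 2 digits = 89, minutes = 4.30961; 89 + 4.30961/60 = 89.0718268
  hemisphere S, so the sign is −
  Longitude: split at 3 digits → 120° and 32.604′; 120 + 32.604/60 = 120.5434000
  E → positive

1. -0.475507, 0.969502
2. 35.413017, 7.923500
3. -55.053186, -179.395883
4. -89.071827, 120.543400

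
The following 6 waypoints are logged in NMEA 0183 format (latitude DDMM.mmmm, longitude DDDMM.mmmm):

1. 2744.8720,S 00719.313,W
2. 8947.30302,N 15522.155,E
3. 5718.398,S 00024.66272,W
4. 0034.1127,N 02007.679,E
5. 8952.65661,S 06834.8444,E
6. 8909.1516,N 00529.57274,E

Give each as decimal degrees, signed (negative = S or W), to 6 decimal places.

1. -27.747867, -7.321883
2. 89.788384, 155.369250
3. -57.306633, -0.411045
4. 0.568545, 20.127983
5. -89.877610, 68.580740
6. 89.152527, 5.492879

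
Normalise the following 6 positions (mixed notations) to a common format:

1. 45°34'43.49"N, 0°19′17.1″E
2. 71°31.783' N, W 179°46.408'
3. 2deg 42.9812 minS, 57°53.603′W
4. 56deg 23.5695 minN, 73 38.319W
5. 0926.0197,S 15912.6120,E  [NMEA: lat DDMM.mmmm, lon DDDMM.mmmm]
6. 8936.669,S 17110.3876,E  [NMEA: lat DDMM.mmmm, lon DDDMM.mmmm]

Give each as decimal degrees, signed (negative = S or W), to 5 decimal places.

Point 1:
  Latitude: 34′ + 43.49″ = 34.72483′; 45 + 34.72483/60 = 45.578747
  N ⇒ keep positive
  Lon: 0 + 19/60 + 17.1/3600 = 0.321417
  E ⇒ keep positive
Point 2:
  Lat: 31.783′ = 0.529717°; total 71.529717
  N → positive
  Lon: 46.408′ = 0.773467°; total 179.773467
  hemisphere W, so the sign is −
Point 3:
  φ: 2 + 42.9812/60 = 2.716353
  S → negative
  Lon: 53.603′ = 0.893383°; total 57.893383
  W ⇒ negate
Point 4:
  Lat: 23.5695′ = 0.392825°; total 56.392825
  N → positive
  Lon: 38.319′ = 0.638650°; total 73.638650
  W ⇒ negate
Point 5:
  Lat: split at 2 digits → 09° and 26.0197′; 9 + 26.0197/60 = 9.433662
  S → negative
  Lon: degrees = first 3 digits = 159, minutes = 12.612; 159 + 12.612/60 = 159.210200
  E → positive
Point 6:
  Lat: degrees = first 2 digits = 89, minutes = 36.669; 89 + 36.669/60 = 89.611150
  S ⇒ negate
  λ: split at 3 digits → 171° and 10.3876′; 171 + 10.3876/60 = 171.173127
  E → positive

1. 45.57875, 0.32142
2. 71.52972, -179.77347
3. -2.71635, -57.89338
4. 56.39283, -73.63865
5. -9.43366, 159.21020
6. -89.61115, 171.17313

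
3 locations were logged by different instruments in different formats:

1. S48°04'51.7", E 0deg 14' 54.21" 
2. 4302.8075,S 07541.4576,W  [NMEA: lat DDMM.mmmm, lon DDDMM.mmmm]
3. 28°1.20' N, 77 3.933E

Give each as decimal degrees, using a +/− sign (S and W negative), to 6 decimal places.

1. -48.081028, 0.248392
2. -43.046792, -75.690960
3. 28.020000, 77.065550

Point 1:
  φ: 48° + 4/60 + 51.7/3600 = 48 + 0.066667 + 0.014361 = 48.0810278
  S ⇒ negate
  Lon: 0 + 14/60 + 54.21/3600 = 0.2483917
  E ⇒ keep positive
Point 2:
  φ: split at 2 digits → 43° and 2.8075′; 43 + 2.8075/60 = 43.0467917
  hemisphere S, so the sign is −
  λ: degrees = first 3 digits = 75, minutes = 41.4576; 75 + 41.4576/60 = 75.6909600
  W ⇒ negate
Point 3:
  φ: 28 + 1.2/60 = 28.0200000
  N → positive
  λ: 3.933′ = 0.065550°; total 77.0655500
  E ⇒ keep positive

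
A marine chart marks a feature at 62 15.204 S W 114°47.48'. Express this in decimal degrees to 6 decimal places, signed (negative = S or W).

-62.253400, -114.791333

φ: 15.204′ = 0.253400°; total 62.2534000
hemisphere S, so the sign is −
λ: 114 + 47.48/60 = 114.7913333
W → negative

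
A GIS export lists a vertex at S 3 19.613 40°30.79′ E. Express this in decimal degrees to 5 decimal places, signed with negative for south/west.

Latitude: 3 + 19.613/60 = 3.326883
S ⇒ negate
Lon: 40 + 30.79/60 = 40.513167
E → positive

-3.32688, 40.51317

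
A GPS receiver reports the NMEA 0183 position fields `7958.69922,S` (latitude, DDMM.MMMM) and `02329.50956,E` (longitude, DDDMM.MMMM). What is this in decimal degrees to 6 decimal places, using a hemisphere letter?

Lat: degrees = first 2 digits = 79, minutes = 58.69922; 79 + 58.69922/60 = 79.9783203
Longitude: degrees = first 3 digits = 23, minutes = 29.50956; 23 + 29.50956/60 = 23.4918260

79.978320° S, 23.491826° E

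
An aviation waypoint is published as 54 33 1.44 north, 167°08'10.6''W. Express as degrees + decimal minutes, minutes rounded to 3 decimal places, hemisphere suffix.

54° 33.024′ N, 167° 8.177′ W

Latitude: 33 + 1.44/60 = 33.02400′
Longitude: 8 + 10.6/60 = 8.17667′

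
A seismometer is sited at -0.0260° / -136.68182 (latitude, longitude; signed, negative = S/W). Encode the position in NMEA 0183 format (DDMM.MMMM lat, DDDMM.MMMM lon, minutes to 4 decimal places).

0001.5600,S / 13640.9092,W

Latitude is negative → S; |value| = 0.026000
Lat: minutes = (0.026000 − 0) × 60 = 1.560000
Longitude is negative → W; |value| = 136.681820
Longitude: 136° + 0.681820 × 60 = 136° 40.909200′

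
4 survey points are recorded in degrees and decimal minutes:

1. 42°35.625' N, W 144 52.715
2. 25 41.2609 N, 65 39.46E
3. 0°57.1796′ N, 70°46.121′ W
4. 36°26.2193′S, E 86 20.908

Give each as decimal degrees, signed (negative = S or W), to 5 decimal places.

Point 1:
  φ: 42 + 35.625/60 = 42.593750
  N ⇒ keep positive
  Lon: 144 + 52.715/60 = 144.878583
  W ⇒ negate
Point 2:
  Lat: 25 + 41.2609/60 = 25.687682
  N ⇒ keep positive
  Lon: 39.46′ = 0.657667°; total 65.657667
  E → positive
Point 3:
  Latitude: 57.1796′ = 0.952993°; total 0.952993
  N → positive
  Lon: 46.121′ = 0.768683°; total 70.768683
  W → negative
Point 4:
  Latitude: 26.2193′ = 0.436988°; total 36.436988
  S ⇒ negate
  λ: 86 + 20.908/60 = 86.348467
  E ⇒ keep positive

1. 42.59375, -144.87858
2. 25.68768, 65.65767
3. 0.95299, -70.76868
4. -36.43699, 86.34847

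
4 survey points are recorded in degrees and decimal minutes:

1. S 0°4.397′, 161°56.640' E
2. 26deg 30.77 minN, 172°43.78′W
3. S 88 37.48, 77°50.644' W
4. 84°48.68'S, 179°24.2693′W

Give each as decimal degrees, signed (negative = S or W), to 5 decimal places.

1. -0.07328, 161.94400
2. 26.51283, -172.72967
3. -88.62467, -77.84407
4. -84.81133, -179.40449

Point 1:
  Latitude: 0 + 4.397/60 = 0.073283
  S ⇒ negate
  λ: 56.64′ = 0.944000°; total 161.944000
  E → positive
Point 2:
  φ: 30.77′ = 0.512833°; total 26.512833
  N ⇒ keep positive
  Longitude: 172 + 43.78/60 = 172.729667
  W ⇒ negate
Point 3:
  Latitude: 88 + 37.48/60 = 88.624667
  hemisphere S, so the sign is −
  Lon: 50.644′ = 0.844067°; total 77.844067
  W ⇒ negate
Point 4:
  Lat: 48.68′ = 0.811333°; total 84.811333
  S → negative
  λ: 24.2693′ = 0.404488°; total 179.404488
  W ⇒ negate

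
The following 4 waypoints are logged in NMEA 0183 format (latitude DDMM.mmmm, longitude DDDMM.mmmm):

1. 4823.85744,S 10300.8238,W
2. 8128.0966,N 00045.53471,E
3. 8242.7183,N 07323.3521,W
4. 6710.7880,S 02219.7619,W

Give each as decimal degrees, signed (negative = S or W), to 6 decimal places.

1. -48.397624, -103.013730
2. 81.468277, 0.758912
3. 82.711972, -73.389202
4. -67.179800, -22.329365

Point 1:
  Lat: degrees = first 2 digits = 48, minutes = 23.85744; 48 + 23.85744/60 = 48.3976240
  S ⇒ negate
  Lon: split at 3 digits → 103° and 0.8238′; 103 + 0.8238/60 = 103.0137300
  W ⇒ negate
Point 2:
  Latitude: split at 2 digits → 81° and 28.0966′; 81 + 28.0966/60 = 81.4682767
  N → positive
  λ: split at 3 digits → 000° and 45.53471′; 0 + 45.53471/60 = 0.7589118
  E → positive
Point 3:
  Lat: split at 2 digits → 82° and 42.7183′; 82 + 42.7183/60 = 82.7119717
  N ⇒ keep positive
  Lon: degrees = first 3 digits = 73, minutes = 23.3521; 73 + 23.3521/60 = 73.3892017
  W ⇒ negate
Point 4:
  φ: split at 2 digits → 67° and 10.788′; 67 + 10.788/60 = 67.1798000
  hemisphere S, so the sign is −
  Longitude: split at 3 digits → 022° and 19.7619′; 22 + 19.7619/60 = 22.3293650
  hemisphere W, so the sign is −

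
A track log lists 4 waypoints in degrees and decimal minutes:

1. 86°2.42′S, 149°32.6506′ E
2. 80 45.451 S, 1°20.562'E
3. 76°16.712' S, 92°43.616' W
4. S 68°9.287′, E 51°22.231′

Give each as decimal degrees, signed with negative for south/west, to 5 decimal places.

Point 1:
  Lat: 2.42′ = 0.040333°; total 86.040333
  hemisphere S, so the sign is −
  Lon: 32.6506′ = 0.544177°; total 149.544177
  E → positive
Point 2:
  Lat: 80 + 45.451/60 = 80.757517
  hemisphere S, so the sign is −
  Lon: 20.562′ = 0.342700°; total 1.342700
  E ⇒ keep positive
Point 3:
  Latitude: 76 + 16.712/60 = 76.278533
  S → negative
  λ: 43.616′ = 0.726933°; total 92.726933
  W → negative
Point 4:
  Lat: 68 + 9.287/60 = 68.154783
  S → negative
  Lon: 51 + 22.231/60 = 51.370517
  E ⇒ keep positive

1. -86.04033, 149.54418
2. -80.75752, 1.34270
3. -76.27853, -92.72693
4. -68.15478, 51.37052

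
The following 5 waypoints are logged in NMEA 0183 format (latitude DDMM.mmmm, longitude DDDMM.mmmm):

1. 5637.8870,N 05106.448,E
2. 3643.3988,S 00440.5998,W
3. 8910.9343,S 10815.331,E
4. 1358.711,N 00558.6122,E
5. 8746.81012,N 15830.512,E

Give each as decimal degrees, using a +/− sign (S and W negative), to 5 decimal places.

1. 56.63145, 51.10747
2. -36.72331, -4.67666
3. -89.18224, 108.25552
4. 13.97852, 5.97687
5. 87.78017, 158.50853

Point 1:
  Latitude: degrees = first 2 digits = 56, minutes = 37.887; 56 + 37.887/60 = 56.631450
  N → positive
  Longitude: degrees = first 3 digits = 51, minutes = 6.448; 51 + 6.448/60 = 51.107467
  E → positive
Point 2:
  Lat: degrees = first 2 digits = 36, minutes = 43.3988; 36 + 43.3988/60 = 36.723313
  hemisphere S, so the sign is −
  Longitude: degrees = first 3 digits = 4, minutes = 40.5998; 4 + 40.5998/60 = 4.676663
  hemisphere W, so the sign is −
Point 3:
  φ: degrees = first 2 digits = 89, minutes = 10.9343; 89 + 10.9343/60 = 89.182238
  S → negative
  Longitude: degrees = first 3 digits = 108, minutes = 15.331; 108 + 15.331/60 = 108.255517
  E → positive
Point 4:
  Latitude: degrees = first 2 digits = 13, minutes = 58.711; 13 + 58.711/60 = 13.978517
  N → positive
  Longitude: split at 3 digits → 005° and 58.6122′; 5 + 58.6122/60 = 5.976870
  E → positive
Point 5:
  φ: degrees = first 2 digits = 87, minutes = 46.81012; 87 + 46.81012/60 = 87.780169
  N → positive
  Longitude: degrees = first 3 digits = 158, minutes = 30.512; 158 + 30.512/60 = 158.508533
  E → positive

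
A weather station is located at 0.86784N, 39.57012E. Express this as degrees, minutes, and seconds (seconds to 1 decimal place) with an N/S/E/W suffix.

0°52′4.2″ N, 39°34′12.4″ E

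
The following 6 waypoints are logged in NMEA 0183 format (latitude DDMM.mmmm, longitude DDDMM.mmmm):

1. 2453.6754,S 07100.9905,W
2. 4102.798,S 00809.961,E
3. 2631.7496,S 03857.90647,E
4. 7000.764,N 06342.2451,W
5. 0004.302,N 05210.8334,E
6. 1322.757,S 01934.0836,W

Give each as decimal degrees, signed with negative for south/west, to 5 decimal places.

1. -24.89459, -71.01651
2. -41.04663, 8.16602
3. -26.52916, 38.96511
4. 70.01273, -63.70409
5. 0.07170, 52.18056
6. -13.37928, -19.56806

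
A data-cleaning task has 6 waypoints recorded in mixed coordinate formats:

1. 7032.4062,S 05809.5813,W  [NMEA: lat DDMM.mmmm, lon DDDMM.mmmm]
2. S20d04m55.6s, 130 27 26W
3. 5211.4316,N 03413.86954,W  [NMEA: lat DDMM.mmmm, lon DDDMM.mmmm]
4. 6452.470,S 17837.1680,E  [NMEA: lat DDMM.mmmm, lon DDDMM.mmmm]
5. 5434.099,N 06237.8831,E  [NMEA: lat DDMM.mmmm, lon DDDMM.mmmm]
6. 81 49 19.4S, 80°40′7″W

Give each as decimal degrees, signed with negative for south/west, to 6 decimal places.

1. -70.540103, -58.159688
2. -20.082111, -130.457222
3. 52.190527, -34.231159
4. -64.874500, 178.619467
5. 54.568317, 62.631385
6. -81.822056, -80.668611

Point 1:
  φ: degrees = first 2 digits = 70, minutes = 32.4062; 70 + 32.4062/60 = 70.5401033
  S → negative
  Lon: split at 3 digits → 058° and 9.5813′; 58 + 9.5813/60 = 58.1596883
  W → negative
Point 2:
  φ: 20° + 4/60 + 55.6/3600 = 20 + 0.066667 + 0.015444 = 20.0821111
  hemisphere S, so the sign is −
  Lon: 130 + 27/60 + 26/3600 = 130.4572222
  W → negative
Point 3:
  φ: degrees = first 2 digits = 52, minutes = 11.4316; 52 + 11.4316/60 = 52.1905267
  N → positive
  Lon: degrees = first 3 digits = 34, minutes = 13.86954; 34 + 13.86954/60 = 34.2311590
  W → negative
Point 4:
  Lat: split at 2 digits → 64° and 52.47′; 64 + 52.47/60 = 64.8745000
  S ⇒ negate
  Lon: split at 3 digits → 178° and 37.168′; 178 + 37.168/60 = 178.6194667
  E ⇒ keep positive
Point 5:
  φ: split at 2 digits → 54° and 34.099′; 54 + 34.099/60 = 54.5683167
  N ⇒ keep positive
  Lon: degrees = first 3 digits = 62, minutes = 37.8831; 62 + 37.8831/60 = 62.6313850
  E → positive
Point 6:
  φ: 49′ + 19.4″ = 49.32333′; 81 + 49.32333/60 = 81.8220556
  hemisphere S, so the sign is −
  λ: 40′ + 7″ = 40.11667′; 80 + 40.11667/60 = 80.6686111
  W ⇒ negate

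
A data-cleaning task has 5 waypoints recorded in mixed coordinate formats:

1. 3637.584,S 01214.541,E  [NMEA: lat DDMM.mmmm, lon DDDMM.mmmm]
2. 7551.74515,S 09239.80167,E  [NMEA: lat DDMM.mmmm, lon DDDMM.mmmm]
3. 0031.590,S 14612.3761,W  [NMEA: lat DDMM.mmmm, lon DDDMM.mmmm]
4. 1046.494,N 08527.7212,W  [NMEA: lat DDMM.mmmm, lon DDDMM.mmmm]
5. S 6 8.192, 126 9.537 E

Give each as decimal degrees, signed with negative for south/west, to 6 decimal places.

1. -36.626400, 12.242350
2. -75.862419, 92.663361
3. -0.526500, -146.206268
4. 10.774900, -85.462020
5. -6.136533, 126.158950

Point 1:
  Lat: split at 2 digits → 36° and 37.584′; 36 + 37.584/60 = 36.6264000
  hemisphere S, so the sign is −
  λ: degrees = first 3 digits = 12, minutes = 14.541; 12 + 14.541/60 = 12.2423500
  E → positive
Point 2:
  φ: degrees = first 2 digits = 75, minutes = 51.74515; 75 + 51.74515/60 = 75.8624192
  hemisphere S, so the sign is −
  Longitude: split at 3 digits → 092° and 39.80167′; 92 + 39.80167/60 = 92.6633612
  E → positive
Point 3:
  Latitude: split at 2 digits → 00° and 31.59′; 0 + 31.59/60 = 0.5265000
  hemisphere S, so the sign is −
  Lon: degrees = first 3 digits = 146, minutes = 12.3761; 146 + 12.3761/60 = 146.2062683
  hemisphere W, so the sign is −
Point 4:
  φ: split at 2 digits → 10° and 46.494′; 10 + 46.494/60 = 10.7749000
  N → positive
  Longitude: split at 3 digits → 085° and 27.7212′; 85 + 27.7212/60 = 85.4620200
  W → negative
Point 5:
  Latitude: 6 + 8.192/60 = 6.1365333
  S → negative
  Longitude: 126 + 9.537/60 = 126.1589500
  E → positive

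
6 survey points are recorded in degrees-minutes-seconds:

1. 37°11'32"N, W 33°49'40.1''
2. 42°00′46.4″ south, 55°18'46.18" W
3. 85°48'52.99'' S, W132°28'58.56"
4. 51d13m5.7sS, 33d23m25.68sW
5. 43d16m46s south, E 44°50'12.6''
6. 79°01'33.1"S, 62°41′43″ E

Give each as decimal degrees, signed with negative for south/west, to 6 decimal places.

Point 1:
  Latitude: 37 + 11/60 + 32/3600 = 37.1922222
  N → positive
  λ: 49′ + 40.1″ = 49.66833′; 33 + 49.66833/60 = 33.8278056
  W ⇒ negate
Point 2:
  Latitude: 0′ + 46.4″ = 0.77333′; 42 + 0.77333/60 = 42.0128889
  S ⇒ negate
  λ: 55 + 18/60 + 46.18/3600 = 55.3128278
  hemisphere W, so the sign is −
Point 3:
  Lat: 85 + 48/60 + 52.99/3600 = 85.8147194
  S ⇒ negate
  Longitude: 28′ + 58.56″ = 28.97600′; 132 + 28.97600/60 = 132.4829333
  W ⇒ negate
Point 4:
  Latitude: 13′ + 5.7″ = 13.09500′; 51 + 13.09500/60 = 51.2182500
  S → negative
  Longitude: 23′ + 25.68″ = 23.42800′; 33 + 23.42800/60 = 33.3904667
  W → negative
Point 5:
  φ: 43° + 16/60 + 46/3600 = 43 + 0.266667 + 0.012778 = 43.2794444
  S → negative
  Longitude: 44 + 50/60 + 12.6/3600 = 44.8368333
  E → positive
Point 6:
  Lat: 1′ + 33.1″ = 1.55167′; 79 + 1.55167/60 = 79.0258611
  S → negative
  λ: 62° + 41/60 + 43/3600 = 62 + 0.683333 + 0.011944 = 62.6952778
  E → positive

1. 37.192222, -33.827806
2. -42.012889, -55.312828
3. -85.814719, -132.482933
4. -51.218250, -33.390467
5. -43.279444, 44.836833
6. -79.025861, 62.695278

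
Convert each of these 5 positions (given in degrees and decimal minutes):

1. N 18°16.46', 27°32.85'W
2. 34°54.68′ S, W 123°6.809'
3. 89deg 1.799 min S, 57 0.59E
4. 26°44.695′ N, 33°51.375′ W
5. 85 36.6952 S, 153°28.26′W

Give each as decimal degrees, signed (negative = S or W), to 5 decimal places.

1. 18.27433, -27.54750
2. -34.91133, -123.11348
3. -89.02998, 57.00983
4. 26.74492, -33.85625
5. -85.61159, -153.47100

Point 1:
  φ: 18 + 16.46/60 = 18.274333
  N ⇒ keep positive
  λ: 27 + 32.85/60 = 27.547500
  hemisphere W, so the sign is −
Point 2:
  Lat: 54.68′ = 0.911333°; total 34.911333
  S ⇒ negate
  Lon: 6.809′ = 0.113483°; total 123.113483
  hemisphere W, so the sign is −
Point 3:
  Latitude: 1.799′ = 0.029983°; total 89.029983
  hemisphere S, so the sign is −
  λ: 0.59′ = 0.009833°; total 57.009833
  E ⇒ keep positive
Point 4:
  φ: 44.695′ = 0.744917°; total 26.744917
  N → positive
  Lon: 33 + 51.375/60 = 33.856250
  W → negative
Point 5:
  φ: 85 + 36.6952/60 = 85.611587
  hemisphere S, so the sign is −
  Lon: 153 + 28.26/60 = 153.471000
  hemisphere W, so the sign is −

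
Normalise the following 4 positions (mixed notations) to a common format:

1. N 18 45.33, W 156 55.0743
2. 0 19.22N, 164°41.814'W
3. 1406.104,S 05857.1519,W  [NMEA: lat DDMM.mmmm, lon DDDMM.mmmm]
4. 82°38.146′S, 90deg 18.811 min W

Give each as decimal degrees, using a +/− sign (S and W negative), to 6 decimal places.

Point 1:
  Latitude: 45.33′ = 0.755500°; total 18.7555000
  N ⇒ keep positive
  Longitude: 55.0743′ = 0.917905°; total 156.9179050
  W ⇒ negate
Point 2:
  φ: 0 + 19.22/60 = 0.3203333
  N → positive
  λ: 164 + 41.814/60 = 164.6969000
  W → negative
Point 3:
  Lat: degrees = first 2 digits = 14, minutes = 6.104; 14 + 6.104/60 = 14.1017333
  S → negative
  Longitude: degrees = first 3 digits = 58, minutes = 57.1519; 58 + 57.1519/60 = 58.9525317
  W → negative
Point 4:
  φ: 82 + 38.146/60 = 82.6357667
  S ⇒ negate
  Longitude: 90 + 18.811/60 = 90.3135167
  W → negative

1. 18.755500, -156.917905
2. 0.320333, -164.696900
3. -14.101733, -58.952532
4. -82.635767, -90.313517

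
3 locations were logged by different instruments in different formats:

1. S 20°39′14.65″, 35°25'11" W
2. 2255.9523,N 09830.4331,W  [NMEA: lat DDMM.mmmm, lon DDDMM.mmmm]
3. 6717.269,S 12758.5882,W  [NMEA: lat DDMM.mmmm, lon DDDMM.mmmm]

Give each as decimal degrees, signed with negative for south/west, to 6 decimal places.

1. -20.654069, -35.419722
2. 22.932538, -98.507218
3. -67.287817, -127.976470

Point 1:
  Latitude: 39′ + 14.65″ = 39.24417′; 20 + 39.24417/60 = 20.6540694
  S → negative
  Lon: 35° + 25/60 + 11/3600 = 35 + 0.416667 + 0.003056 = 35.4197222
  W → negative
Point 2:
  φ: degrees = first 2 digits = 22, minutes = 55.9523; 22 + 55.9523/60 = 22.9325383
  N → positive
  Longitude: degrees = first 3 digits = 98, minutes = 30.4331; 98 + 30.4331/60 = 98.5072183
  W → negative
Point 3:
  Lat: degrees = first 2 digits = 67, minutes = 17.269; 67 + 17.269/60 = 67.2878167
  S → negative
  Lon: degrees = first 3 digits = 127, minutes = 58.5882; 127 + 58.5882/60 = 127.9764700
  W → negative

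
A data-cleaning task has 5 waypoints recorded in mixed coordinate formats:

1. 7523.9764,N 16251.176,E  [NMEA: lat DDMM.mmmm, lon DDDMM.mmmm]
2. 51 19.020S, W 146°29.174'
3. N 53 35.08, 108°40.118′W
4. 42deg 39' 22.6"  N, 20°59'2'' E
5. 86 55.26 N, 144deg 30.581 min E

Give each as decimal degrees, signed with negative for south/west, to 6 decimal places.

1. 75.399607, 162.852933
2. -51.317000, -146.486233
3. 53.584667, -108.668633
4. 42.656278, 20.983889
5. 86.921000, 144.509683

Point 1:
  φ: degrees = first 2 digits = 75, minutes = 23.9764; 75 + 23.9764/60 = 75.3996067
  N ⇒ keep positive
  Longitude: degrees = first 3 digits = 162, minutes = 51.176; 162 + 51.176/60 = 162.8529333
  E ⇒ keep positive
Point 2:
  φ: 19.02′ = 0.317000°; total 51.3170000
  hemisphere S, so the sign is −
  λ: 29.174′ = 0.486233°; total 146.4862333
  W ⇒ negate
Point 3:
  Lat: 53 + 35.08/60 = 53.5846667
  N ⇒ keep positive
  Longitude: 108 + 40.118/60 = 108.6686333
  hemisphere W, so the sign is −
Point 4:
  φ: 39′ + 22.6″ = 39.37667′; 42 + 39.37667/60 = 42.6562778
  N → positive
  λ: 20 + 59/60 + 2/3600 = 20.9838889
  E ⇒ keep positive
Point 5:
  φ: 55.26′ = 0.921000°; total 86.9210000
  N → positive
  Lon: 144 + 30.581/60 = 144.5096833
  E → positive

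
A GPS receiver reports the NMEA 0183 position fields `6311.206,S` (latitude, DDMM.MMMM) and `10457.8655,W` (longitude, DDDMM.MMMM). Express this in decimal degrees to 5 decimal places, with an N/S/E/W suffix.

63.18677° S, 104.96443° W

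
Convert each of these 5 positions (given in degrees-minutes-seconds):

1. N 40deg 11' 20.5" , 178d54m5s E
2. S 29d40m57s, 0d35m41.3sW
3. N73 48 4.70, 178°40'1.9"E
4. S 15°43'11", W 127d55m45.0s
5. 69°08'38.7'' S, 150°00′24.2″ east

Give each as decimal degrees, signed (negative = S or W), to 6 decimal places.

Point 1:
  Latitude: 11′ + 20.5″ = 11.34167′; 40 + 11.34167/60 = 40.1890278
  N → positive
  λ: 54′ + 5″ = 54.08333′; 178 + 54.08333/60 = 178.9013889
  E → positive
Point 2:
  Lat: 29° + 40/60 + 57/3600 = 29 + 0.666667 + 0.015833 = 29.6825000
  S → negative
  λ: 0 + 35/60 + 41.3/3600 = 0.5948056
  W ⇒ negate
Point 3:
  Latitude: 73° + 48/60 + 4.7/3600 = 73 + 0.800000 + 0.001306 = 73.8013056
  N → positive
  Longitude: 178 + 40/60 + 1.9/3600 = 178.6671944
  E ⇒ keep positive
Point 4:
  Latitude: 43′ + 11″ = 43.18333′; 15 + 43.18333/60 = 15.7197222
  hemisphere S, so the sign is −
  Longitude: 127° + 55/60 + 45/3600 = 127 + 0.916667 + 0.012500 = 127.9291667
  hemisphere W, so the sign is −
Point 5:
  φ: 8′ + 38.7″ = 8.64500′; 69 + 8.64500/60 = 69.1440833
  hemisphere S, so the sign is −
  Longitude: 150 + 0/60 + 24.2/3600 = 150.0067222
  E → positive

1. 40.189028, 178.901389
2. -29.682500, -0.594806
3. 73.801306, 178.667194
4. -15.719722, -127.929167
5. -69.144083, 150.006722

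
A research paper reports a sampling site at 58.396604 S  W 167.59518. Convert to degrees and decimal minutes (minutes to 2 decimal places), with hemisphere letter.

58° 23.80′ S, 167° 35.71′ W

φ: fractional part 0.396604 → 23.7962 minutes
λ: minutes = (167.595180 − 167) × 60 = 35.7108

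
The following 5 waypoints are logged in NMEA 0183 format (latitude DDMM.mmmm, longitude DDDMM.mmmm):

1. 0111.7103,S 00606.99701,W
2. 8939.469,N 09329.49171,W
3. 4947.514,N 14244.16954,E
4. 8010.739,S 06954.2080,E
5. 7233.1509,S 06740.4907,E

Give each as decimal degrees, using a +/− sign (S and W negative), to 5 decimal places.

1. -1.19517, -6.11662
2. 89.65782, -93.49153
3. 49.79190, 142.73616
4. -80.17898, 69.90347
5. -72.55252, 67.67485

Point 1:
  Latitude: degrees = first 2 digits = 1, minutes = 11.7103; 1 + 11.7103/60 = 1.195172
  S ⇒ negate
  Longitude: split at 3 digits → 006° and 6.99701′; 6 + 6.99701/60 = 6.116617
  W ⇒ negate
Point 2:
  φ: split at 2 digits → 89° and 39.469′; 89 + 39.469/60 = 89.657817
  N ⇒ keep positive
  Longitude: degrees = first 3 digits = 93, minutes = 29.49171; 93 + 29.49171/60 = 93.491529
  W ⇒ negate
Point 3:
  Lat: degrees = first 2 digits = 49, minutes = 47.514; 49 + 47.514/60 = 49.791900
  N → positive
  λ: degrees = first 3 digits = 142, minutes = 44.16954; 142 + 44.16954/60 = 142.736159
  E → positive
Point 4:
  φ: split at 2 digits → 80° and 10.739′; 80 + 10.739/60 = 80.178983
  S ⇒ negate
  Lon: split at 3 digits → 069° and 54.208′; 69 + 54.208/60 = 69.903467
  E → positive
Point 5:
  Lat: split at 2 digits → 72° and 33.1509′; 72 + 33.1509/60 = 72.552515
  S → negative
  Lon: degrees = first 3 digits = 67, minutes = 40.4907; 67 + 40.4907/60 = 67.674845
  E ⇒ keep positive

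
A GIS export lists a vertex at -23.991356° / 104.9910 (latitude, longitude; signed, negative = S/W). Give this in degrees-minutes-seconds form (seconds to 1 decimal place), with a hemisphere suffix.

23°59′28.9″ S, 104°59′27.6″ E

Latitude is negative → S; |value| = 23.991356
Latitude: 0.991356° → 59.48136′; 0.48136 × 60 = 28.882″
Longitude: whole degrees 104; 59.46000′ → 59′ and 27.600″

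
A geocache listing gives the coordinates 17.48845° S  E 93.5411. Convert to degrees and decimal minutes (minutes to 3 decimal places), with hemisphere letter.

17° 29.307′ S, 93° 32.466′ E

Lat: fractional part 0.488450 → 29.30700 minutes
Lon: 93° + 0.541100 × 60 = 93° 32.46600′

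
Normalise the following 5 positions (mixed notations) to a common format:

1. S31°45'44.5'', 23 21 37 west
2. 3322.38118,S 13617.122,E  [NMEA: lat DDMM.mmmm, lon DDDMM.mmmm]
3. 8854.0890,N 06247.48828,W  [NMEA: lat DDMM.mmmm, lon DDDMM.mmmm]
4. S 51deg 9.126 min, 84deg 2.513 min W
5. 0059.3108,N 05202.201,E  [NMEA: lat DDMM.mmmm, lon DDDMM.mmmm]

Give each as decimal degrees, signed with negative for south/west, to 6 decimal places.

Point 1:
  Latitude: 45′ + 44.5″ = 45.74167′; 31 + 45.74167/60 = 31.7623611
  S → negative
  Lon: 23° + 21/60 + 37/3600 = 23 + 0.350000 + 0.010278 = 23.3602778
  hemisphere W, so the sign is −
Point 2:
  Lat: split at 2 digits → 33° and 22.38118′; 33 + 22.38118/60 = 33.3730197
  hemisphere S, so the sign is −
  λ: degrees = first 3 digits = 136, minutes = 17.122; 136 + 17.122/60 = 136.2853667
  E ⇒ keep positive
Point 3:
  φ: degrees = first 2 digits = 88, minutes = 54.089; 88 + 54.089/60 = 88.9014833
  N → positive
  Longitude: degrees = first 3 digits = 62, minutes = 47.48828; 62 + 47.48828/60 = 62.7914713
  W ⇒ negate
Point 4:
  Latitude: 51 + 9.126/60 = 51.1521000
  S ⇒ negate
  Longitude: 84 + 2.513/60 = 84.0418833
  hemisphere W, so the sign is −
Point 5:
  φ: degrees = first 2 digits = 0, minutes = 59.3108; 0 + 59.3108/60 = 0.9885133
  N → positive
  λ: degrees = first 3 digits = 52, minutes = 2.201; 52 + 2.201/60 = 52.0366833
  E → positive

1. -31.762361, -23.360278
2. -33.373020, 136.285367
3. 88.901483, -62.791471
4. -51.152100, -84.041883
5. 0.988513, 52.036683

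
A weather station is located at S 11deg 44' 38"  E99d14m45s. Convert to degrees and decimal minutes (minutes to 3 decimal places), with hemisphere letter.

11° 44.633′ S, 99° 14.750′ E

φ: seconds/60 = 0.63333; minutes = 44 + 0.63333 = 44.63333
Lon: 14 + 45/60 = 14.75000′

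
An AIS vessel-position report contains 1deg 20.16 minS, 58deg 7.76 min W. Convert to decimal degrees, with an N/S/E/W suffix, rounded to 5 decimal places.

1.33600° S, 58.12933° W

Latitude: 1 + 20.16/60 = 1.336000
Longitude: 58 + 7.76/60 = 58.129333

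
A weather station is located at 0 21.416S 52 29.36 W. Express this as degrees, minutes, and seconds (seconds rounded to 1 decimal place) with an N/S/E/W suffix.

Lat: fractional minutes 0.41600 × 60 = 24.960″
Longitude: fractional minutes 0.36000 × 60 = 21.600″

0°21′25.0″ S, 52°29′21.6″ W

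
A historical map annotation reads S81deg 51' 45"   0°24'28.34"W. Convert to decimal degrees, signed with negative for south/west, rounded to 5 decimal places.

-81.86250, -0.40787

φ: 81 + 51/60 + 45/3600 = 81.862500
S ⇒ negate
Lon: 24′ + 28.34″ = 24.47233′; 0 + 24.47233/60 = 0.407872
hemisphere W, so the sign is −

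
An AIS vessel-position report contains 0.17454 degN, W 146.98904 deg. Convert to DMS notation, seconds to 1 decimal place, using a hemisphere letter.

0°10′28.3″ N, 146°59′20.5″ W

Latitude: 0.174540 × 60 = 10.47240′ → 10′, remainder × 60 = 28.344″
λ: 0.989040° → 59.34240′; 0.34240 × 60 = 20.544″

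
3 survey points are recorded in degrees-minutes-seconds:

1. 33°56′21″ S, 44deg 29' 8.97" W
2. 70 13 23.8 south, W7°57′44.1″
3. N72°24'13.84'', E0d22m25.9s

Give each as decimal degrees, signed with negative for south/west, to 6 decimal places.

Point 1:
  φ: 33° + 56/60 + 21/3600 = 33 + 0.933333 + 0.005833 = 33.9391667
  S ⇒ negate
  λ: 44° + 29/60 + 8.97/3600 = 44 + 0.483333 + 0.002492 = 44.4858250
  W → negative
Point 2:
  Latitude: 70 + 13/60 + 23.8/3600 = 70.2232778
  S → negative
  Longitude: 57′ + 44.1″ = 57.73500′; 7 + 57.73500/60 = 7.9622500
  hemisphere W, so the sign is −
Point 3:
  Latitude: 72° + 24/60 + 13.84/3600 = 72 + 0.400000 + 0.003844 = 72.4038444
  N → positive
  λ: 22′ + 25.9″ = 22.43167′; 0 + 22.43167/60 = 0.3738611
  E → positive

1. -33.939167, -44.485825
2. -70.223278, -7.962250
3. 72.403844, 0.373861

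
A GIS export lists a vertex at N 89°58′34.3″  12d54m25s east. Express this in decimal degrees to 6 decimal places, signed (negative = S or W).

φ: 89° + 58/60 + 34.3/3600 = 89 + 0.966667 + 0.009528 = 89.9761944
N → positive
λ: 54′ + 25″ = 54.41667′; 12 + 54.41667/60 = 12.9069444
E ⇒ keep positive

89.976194, 12.906944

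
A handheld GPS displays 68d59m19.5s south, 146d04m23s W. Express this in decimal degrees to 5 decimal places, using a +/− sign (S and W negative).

-68.98875, -146.07306

Latitude: 59′ + 19.5″ = 59.32500′; 68 + 59.32500/60 = 68.988750
S → negative
Longitude: 146 + 4/60 + 23/3600 = 146.073056
W ⇒ negate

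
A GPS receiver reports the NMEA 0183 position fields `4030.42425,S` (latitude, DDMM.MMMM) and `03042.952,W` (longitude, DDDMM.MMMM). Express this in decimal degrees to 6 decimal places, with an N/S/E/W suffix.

Latitude: degrees = first 2 digits = 40, minutes = 30.42425; 40 + 30.42425/60 = 40.5070708
Longitude: degrees = first 3 digits = 30, minutes = 42.952; 30 + 42.952/60 = 30.7158667

40.507071° S, 30.715867° W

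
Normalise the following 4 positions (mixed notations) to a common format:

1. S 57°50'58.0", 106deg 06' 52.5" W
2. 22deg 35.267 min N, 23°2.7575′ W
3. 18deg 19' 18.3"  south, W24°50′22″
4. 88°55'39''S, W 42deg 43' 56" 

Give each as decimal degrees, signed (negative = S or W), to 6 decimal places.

Point 1:
  φ: 57 + 50/60 + 58/3600 = 57.8494444
  hemisphere S, so the sign is −
  Longitude: 106° + 6/60 + 52.5/3600 = 106 + 0.100000 + 0.014583 = 106.1145833
  W → negative
Point 2:
  Lat: 35.267′ = 0.587783°; total 22.5877833
  N → positive
  λ: 2.7575′ = 0.045958°; total 23.0459583
  W ⇒ negate
Point 3:
  Lat: 19′ + 18.3″ = 19.30500′; 18 + 19.30500/60 = 18.3217500
  S → negative
  Longitude: 24° + 50/60 + 22/3600 = 24 + 0.833333 + 0.006111 = 24.8394444
  hemisphere W, so the sign is −
Point 4:
  φ: 88° + 55/60 + 39/3600 = 88 + 0.916667 + 0.010833 = 88.9275000
  S ⇒ negate
  Lon: 43′ + 56″ = 43.93333′; 42 + 43.93333/60 = 42.7322222
  hemisphere W, so the sign is −

1. -57.849444, -106.114583
2. 22.587783, -23.045958
3. -18.321750, -24.839444
4. -88.927500, -42.732222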